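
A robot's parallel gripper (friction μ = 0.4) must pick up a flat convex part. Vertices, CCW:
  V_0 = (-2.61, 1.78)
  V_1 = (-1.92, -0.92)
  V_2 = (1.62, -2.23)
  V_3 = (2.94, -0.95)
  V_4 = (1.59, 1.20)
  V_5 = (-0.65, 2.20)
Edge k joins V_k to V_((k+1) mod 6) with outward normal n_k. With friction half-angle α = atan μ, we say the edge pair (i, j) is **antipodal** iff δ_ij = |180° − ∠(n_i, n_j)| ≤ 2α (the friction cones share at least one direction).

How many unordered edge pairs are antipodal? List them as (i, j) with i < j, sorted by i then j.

α = atan 0.4 = 21.80°;  2α = 43.60°
n_0 = (-0.9689, -0.2476)
n_1 = (-0.3471, -0.9378)
n_2 = (+0.6961, -0.7179)
n_3 = (+0.8469, +0.5318)
n_4 = (+0.4077, +0.9131)
n_5 = (-0.2095, +0.9778)
  (0,1): δ = 124.64°  ·
  (0,2): δ = 60.22°  ·
  (0,3): δ = 17.79°  ✓
  (0,4): δ = 51.61°  ·
  (0,5): δ = 87.76°  ·
  (1,2): δ = 115.57°  ·
  (1,3): δ = 37.57°  ✓
  (1,4): δ = 3.75°  ✓
  (1,5): δ = 32.40°  ✓
  (2,3): δ = 101.99°  ·
  (2,4): δ = 68.18°  ·
  (2,5): δ = 32.02°  ✓
  (3,4): δ = 146.18°  ·
  (3,5): δ = 110.03°  ·
  (4,5): δ = 143.85°  ·
antipodal pairs: 5

count = 5; pairs: (0,3), (1,3), (1,4), (1,5), (2,5)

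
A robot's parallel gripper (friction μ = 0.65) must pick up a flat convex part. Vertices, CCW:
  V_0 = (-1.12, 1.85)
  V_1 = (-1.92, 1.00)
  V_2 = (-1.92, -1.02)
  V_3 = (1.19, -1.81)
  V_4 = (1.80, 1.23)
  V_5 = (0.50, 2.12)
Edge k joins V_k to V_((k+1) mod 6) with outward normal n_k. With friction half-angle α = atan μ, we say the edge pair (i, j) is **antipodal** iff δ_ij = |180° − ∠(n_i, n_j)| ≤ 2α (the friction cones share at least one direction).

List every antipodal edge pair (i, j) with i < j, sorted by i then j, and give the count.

α = atan 0.65 = 33.02°;  2α = 66.05°
n_0 = (-0.7282, +0.6854)
n_1 = (-1.0000, -0.0000)
n_2 = (-0.2462, -0.9692)
n_3 = (+0.9805, -0.1967)
n_4 = (+0.5649, +0.8252)
n_5 = (-0.1644, +0.9864)
  (0,1): δ = 136.74°  ·
  (0,2): δ = 60.99°  ✓
  (0,3): δ = 31.92°  ✓
  (0,4): δ = 98.87°  ·
  (0,5): δ = 142.73°  ·
  (1,2): δ = 104.25°  ·
  (1,3): δ = 11.35°  ✓
  (1,4): δ = 55.60°  ✓
  (1,5): δ = 99.46°  ·
  (2,3): δ = 87.09°  ·
  (2,4): δ = 20.14°  ✓
  (2,5): δ = 23.72°  ✓
  (3,4): δ = 113.05°  ·
  (3,5): δ = 69.19°  ·
  (4,5): δ = 136.14°  ·
antipodal pairs: 6

count = 6; pairs: (0,2), (0,3), (1,3), (1,4), (2,4), (2,5)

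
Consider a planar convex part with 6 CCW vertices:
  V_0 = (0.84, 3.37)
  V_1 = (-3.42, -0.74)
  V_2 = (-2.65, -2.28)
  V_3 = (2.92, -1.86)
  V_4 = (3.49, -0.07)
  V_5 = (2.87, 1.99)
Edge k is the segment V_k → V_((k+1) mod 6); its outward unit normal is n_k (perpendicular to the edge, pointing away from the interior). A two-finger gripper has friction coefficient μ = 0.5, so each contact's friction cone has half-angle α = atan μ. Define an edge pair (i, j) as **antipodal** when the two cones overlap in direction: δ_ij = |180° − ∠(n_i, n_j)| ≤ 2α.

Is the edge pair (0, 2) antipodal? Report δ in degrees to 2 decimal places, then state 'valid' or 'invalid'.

δ = 39.66°, valid

α = atan 0.5 = 26.57°;  2α = 53.13°
edge 0: e_0 = (-4.26, -4.11);  n_0 = (-0.6943, +0.7197)
edge 2: e_2 = (+5.57, +0.42);  n_2 = (+0.0752, -0.9972)
∠(n_0, n_2) = 140.34°
δ = |180° − 140.34°| = 39.66°
39.66° ≤ 2α = 53.13°  →  valid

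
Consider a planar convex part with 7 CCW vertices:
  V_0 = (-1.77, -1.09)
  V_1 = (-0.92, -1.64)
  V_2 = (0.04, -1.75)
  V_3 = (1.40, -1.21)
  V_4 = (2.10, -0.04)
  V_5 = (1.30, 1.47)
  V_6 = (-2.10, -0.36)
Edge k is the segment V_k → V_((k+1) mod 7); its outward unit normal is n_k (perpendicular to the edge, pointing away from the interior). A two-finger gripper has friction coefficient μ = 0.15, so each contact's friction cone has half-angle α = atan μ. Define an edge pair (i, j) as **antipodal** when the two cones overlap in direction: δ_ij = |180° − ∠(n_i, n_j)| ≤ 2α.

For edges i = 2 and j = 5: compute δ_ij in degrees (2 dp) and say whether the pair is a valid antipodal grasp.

α = atan 0.15 = 8.53°;  2α = 17.06°
edge 2: e_2 = (+1.36, +0.54);  n_2 = (+0.3690, -0.9294)
edge 5: e_5 = (-3.40, -1.83);  n_5 = (-0.4739, +0.8806)
∠(n_2, n_5) = 173.37°
δ = |180° − 173.37°| = 6.63°
6.63° ≤ 2α = 17.06°  →  valid

δ = 6.63°, valid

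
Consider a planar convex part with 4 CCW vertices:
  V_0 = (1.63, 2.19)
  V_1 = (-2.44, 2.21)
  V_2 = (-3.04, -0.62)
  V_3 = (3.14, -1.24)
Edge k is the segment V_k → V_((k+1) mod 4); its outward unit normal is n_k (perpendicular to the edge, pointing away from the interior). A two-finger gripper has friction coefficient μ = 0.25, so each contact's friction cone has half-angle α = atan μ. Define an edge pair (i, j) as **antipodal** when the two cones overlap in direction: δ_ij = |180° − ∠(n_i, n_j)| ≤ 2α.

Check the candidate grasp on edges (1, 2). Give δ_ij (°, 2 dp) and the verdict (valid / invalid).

α = atan 0.25 = 14.04°;  2α = 28.07°
edge 1: e_1 = (-0.60, -2.83);  n_1 = (-0.9783, +0.2074)
edge 2: e_2 = (+6.18, -0.62);  n_2 = (-0.0998, -0.9950)
∠(n_1, n_2) = 96.24°
δ = |180° − 96.24°| = 83.76°
83.76° > 2α = 28.07°  →  invalid

δ = 83.76°, invalid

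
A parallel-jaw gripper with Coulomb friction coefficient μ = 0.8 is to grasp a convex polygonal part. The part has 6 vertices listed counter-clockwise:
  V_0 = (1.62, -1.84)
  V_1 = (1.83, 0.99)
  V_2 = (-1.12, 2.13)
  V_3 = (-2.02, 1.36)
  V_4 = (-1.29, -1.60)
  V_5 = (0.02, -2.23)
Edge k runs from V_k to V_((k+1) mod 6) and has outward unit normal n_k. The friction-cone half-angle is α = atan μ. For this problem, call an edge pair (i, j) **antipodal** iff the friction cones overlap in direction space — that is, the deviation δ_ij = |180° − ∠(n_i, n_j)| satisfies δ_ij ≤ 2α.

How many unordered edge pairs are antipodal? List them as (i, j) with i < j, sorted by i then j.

count = 8; pairs: (0,2), (0,3), (0,4), (1,3), (1,4), (1,5), (2,4), (2,5)

α = atan 0.8 = 38.66°;  2α = 77.32°
n_0 = (+0.9973, -0.0740)
n_1 = (+0.3605, +0.9328)
n_2 = (-0.6501, +0.7599)
n_3 = (-0.9709, -0.2394)
n_4 = (-0.4334, -0.9012)
n_5 = (+0.2368, -0.9716)
  (0,1): δ = 106.88°  ·
  (0,2): δ = 45.21°  ✓
  (0,3): δ = 18.10°  ✓
  (0,4): δ = 68.56°  ✓
  (0,5): δ = 107.94°  ·
  (1,2): δ = 118.32°  ·
  (1,3): δ = 55.02°  ✓
  (1,4): δ = 4.56°  ✓
  (1,5): δ = 34.83°  ✓
  (2,3): δ = 116.69°  ·
  (2,4): δ = 66.23°  ✓
  (2,5): δ = 26.85°  ✓
  (3,4): δ = 129.54°  ·
  (3,5): δ = 90.16°  ·
  (4,5): δ = 140.62°  ·
antipodal pairs: 8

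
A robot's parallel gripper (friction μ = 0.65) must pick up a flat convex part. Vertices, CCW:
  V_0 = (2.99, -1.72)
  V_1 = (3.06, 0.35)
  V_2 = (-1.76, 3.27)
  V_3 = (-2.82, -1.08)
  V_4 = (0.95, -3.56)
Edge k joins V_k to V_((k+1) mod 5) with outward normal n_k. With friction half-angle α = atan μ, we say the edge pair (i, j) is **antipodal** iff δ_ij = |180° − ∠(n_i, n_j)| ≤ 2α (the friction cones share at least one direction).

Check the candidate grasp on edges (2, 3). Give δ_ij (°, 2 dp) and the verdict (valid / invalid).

δ = 109.64°, invalid

α = atan 0.65 = 33.02°;  2α = 66.05°
edge 2: e_2 = (-1.06, -4.35);  n_2 = (-0.9716, +0.2368)
edge 3: e_3 = (+3.77, -2.48);  n_3 = (-0.5496, -0.8354)
∠(n_2, n_3) = 70.36°
δ = |180° − 70.36°| = 109.64°
109.64° > 2α = 66.05°  →  invalid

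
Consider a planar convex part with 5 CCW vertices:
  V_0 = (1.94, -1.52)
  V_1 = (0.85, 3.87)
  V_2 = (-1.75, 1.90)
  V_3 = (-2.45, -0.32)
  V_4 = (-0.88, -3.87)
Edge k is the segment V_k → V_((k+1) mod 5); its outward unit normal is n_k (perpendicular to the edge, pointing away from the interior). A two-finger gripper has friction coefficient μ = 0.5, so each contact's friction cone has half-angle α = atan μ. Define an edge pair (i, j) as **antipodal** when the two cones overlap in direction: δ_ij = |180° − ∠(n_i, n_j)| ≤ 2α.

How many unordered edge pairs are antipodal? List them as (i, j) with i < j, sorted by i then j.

count = 4; pairs: (0,2), (0,3), (1,4), (2,4)

α = atan 0.5 = 26.57°;  2α = 53.13°
n_0 = (+0.9802, +0.1982)
n_1 = (-0.6039, +0.7970)
n_2 = (-0.9537, +0.3007)
n_3 = (-0.9146, -0.4045)
n_4 = (+0.6402, -0.7682)
  (0,1): δ = 64.28°  ·
  (0,2): δ = 28.93°  ✓
  (0,3): δ = 12.43°  ✓
  (0,4): δ = 118.37°  ·
  (1,2): δ = 144.65°  ·
  (1,3): δ = 103.29°  ·
  (1,4): δ = 2.65°  ✓
  (2,3): δ = 138.64°  ·
  (2,4): δ = 32.69°  ✓
  (3,4): δ = 74.05°  ·
antipodal pairs: 4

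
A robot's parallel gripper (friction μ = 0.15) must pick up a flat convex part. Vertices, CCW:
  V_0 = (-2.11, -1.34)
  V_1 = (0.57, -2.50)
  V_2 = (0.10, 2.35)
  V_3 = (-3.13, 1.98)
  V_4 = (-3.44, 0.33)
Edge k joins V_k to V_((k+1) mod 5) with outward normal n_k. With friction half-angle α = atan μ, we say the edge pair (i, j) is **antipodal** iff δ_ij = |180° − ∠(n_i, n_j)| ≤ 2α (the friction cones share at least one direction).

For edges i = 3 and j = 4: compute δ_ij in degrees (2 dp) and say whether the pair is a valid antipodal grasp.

α = atan 0.15 = 8.53°;  2α = 17.06°
edge 3: e_3 = (-0.31, -1.65);  n_3 = (-0.9828, +0.1846)
edge 4: e_4 = (+1.33, -1.67);  n_4 = (-0.7822, -0.6230)
∠(n_3, n_4) = 49.17°
δ = |180° − 49.17°| = 130.83°
130.83° > 2α = 17.06°  →  invalid

δ = 130.83°, invalid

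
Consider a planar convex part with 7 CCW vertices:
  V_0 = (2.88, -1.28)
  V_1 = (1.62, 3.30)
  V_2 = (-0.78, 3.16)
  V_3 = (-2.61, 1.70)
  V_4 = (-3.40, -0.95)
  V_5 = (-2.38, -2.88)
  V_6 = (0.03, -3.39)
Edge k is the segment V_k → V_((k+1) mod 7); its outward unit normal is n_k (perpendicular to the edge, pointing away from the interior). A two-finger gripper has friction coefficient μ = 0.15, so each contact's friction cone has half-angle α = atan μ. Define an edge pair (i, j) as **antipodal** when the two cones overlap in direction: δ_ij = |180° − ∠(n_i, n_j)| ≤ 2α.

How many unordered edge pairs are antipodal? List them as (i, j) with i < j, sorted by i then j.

α = atan 0.15 = 8.53°;  2α = 17.06°
n_0 = (+0.9642, +0.2653)
n_1 = (-0.0582, +0.9983)
n_2 = (-0.6237, +0.7817)
n_3 = (-0.9583, +0.2857)
n_4 = (-0.8841, -0.4673)
n_5 = (-0.2070, -0.9783)
n_6 = (+0.5950, -0.8037)
  (0,1): δ = 102.04°  ·
  (0,2): δ = 66.80°  ·
  (0,3): δ = 31.98°  ·
  (0,4): δ = 12.47°  ✓
  (0,5): δ = 62.67°  ·
  (0,6): δ = 111.13°  ·
  (1,2): δ = 144.76°  ·
  (1,3): δ = 109.94°  ·
  (1,4): δ = 65.48°  ·
  (1,5): δ = 15.29°  ✓
  (1,6): δ = 33.18°  ·
  (2,3): δ = 145.18°  ·
  (2,4): δ = 100.73°  ·
  (2,5): δ = 50.53°  ·
  (2,6): δ = 2.07°  ✓
  (3,4): δ = 135.54°  ·
  (3,5): δ = 85.35°  ·
  (3,6): δ = 36.89°  ·
  (4,5): δ = 129.80°  ·
  (4,6): δ = 81.34°  ·
  (5,6): δ = 131.54°  ·
antipodal pairs: 3

count = 3; pairs: (0,4), (1,5), (2,6)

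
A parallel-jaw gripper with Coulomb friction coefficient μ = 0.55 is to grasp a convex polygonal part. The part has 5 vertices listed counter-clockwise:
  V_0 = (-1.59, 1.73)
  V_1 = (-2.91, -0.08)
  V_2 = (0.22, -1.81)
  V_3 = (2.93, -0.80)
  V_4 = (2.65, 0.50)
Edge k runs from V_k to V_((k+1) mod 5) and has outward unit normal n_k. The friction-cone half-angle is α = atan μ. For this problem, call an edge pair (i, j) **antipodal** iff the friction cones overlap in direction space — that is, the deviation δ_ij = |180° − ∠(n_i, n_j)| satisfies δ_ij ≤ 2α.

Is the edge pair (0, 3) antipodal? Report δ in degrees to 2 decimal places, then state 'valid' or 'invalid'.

δ = 48.26°, valid

α = atan 0.55 = 28.81°;  2α = 57.62°
edge 0: e_0 = (-1.32, -1.81);  n_0 = (-0.8080, +0.5892)
edge 3: e_3 = (-0.28, +1.30);  n_3 = (+0.9776, +0.2106)
∠(n_0, n_3) = 131.74°
δ = |180° − 131.74°| = 48.26°
48.26° ≤ 2α = 57.62°  →  valid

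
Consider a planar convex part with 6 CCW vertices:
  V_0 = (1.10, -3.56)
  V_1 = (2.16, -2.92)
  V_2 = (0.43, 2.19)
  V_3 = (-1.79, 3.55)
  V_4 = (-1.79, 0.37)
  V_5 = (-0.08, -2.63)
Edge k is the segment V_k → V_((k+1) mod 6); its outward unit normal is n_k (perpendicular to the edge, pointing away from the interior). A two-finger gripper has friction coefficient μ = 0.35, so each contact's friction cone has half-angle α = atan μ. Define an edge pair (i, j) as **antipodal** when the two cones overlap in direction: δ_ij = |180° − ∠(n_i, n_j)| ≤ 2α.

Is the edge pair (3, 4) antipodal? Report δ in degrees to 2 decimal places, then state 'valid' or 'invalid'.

α = atan 0.35 = 19.29°;  2α = 38.58°
edge 3: e_3 = (+0.00, -3.18);  n_3 = (-1.0000, -0.0000)
edge 4: e_4 = (+1.71, -3.00);  n_4 = (-0.8688, -0.4952)
∠(n_3, n_4) = 29.68°
δ = |180° − 29.68°| = 150.32°
150.32° > 2α = 38.58°  →  invalid

δ = 150.32°, invalid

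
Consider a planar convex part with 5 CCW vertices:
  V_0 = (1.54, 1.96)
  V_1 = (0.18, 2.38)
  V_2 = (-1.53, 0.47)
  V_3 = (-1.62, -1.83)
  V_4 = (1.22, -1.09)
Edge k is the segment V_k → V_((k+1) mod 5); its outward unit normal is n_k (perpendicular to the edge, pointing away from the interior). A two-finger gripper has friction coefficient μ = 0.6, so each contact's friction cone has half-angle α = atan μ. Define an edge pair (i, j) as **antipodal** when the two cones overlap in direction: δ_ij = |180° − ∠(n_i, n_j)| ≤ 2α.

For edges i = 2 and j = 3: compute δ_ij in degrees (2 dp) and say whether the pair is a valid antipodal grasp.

δ = 73.15°, invalid

α = atan 0.6 = 30.96°;  2α = 61.93°
edge 2: e_2 = (-0.09, -2.30);  n_2 = (-0.9992, +0.0391)
edge 3: e_3 = (+2.84, +0.74);  n_3 = (+0.2521, -0.9677)
∠(n_2, n_3) = 106.85°
δ = |180° − 106.85°| = 73.15°
73.15° > 2α = 61.93°  →  invalid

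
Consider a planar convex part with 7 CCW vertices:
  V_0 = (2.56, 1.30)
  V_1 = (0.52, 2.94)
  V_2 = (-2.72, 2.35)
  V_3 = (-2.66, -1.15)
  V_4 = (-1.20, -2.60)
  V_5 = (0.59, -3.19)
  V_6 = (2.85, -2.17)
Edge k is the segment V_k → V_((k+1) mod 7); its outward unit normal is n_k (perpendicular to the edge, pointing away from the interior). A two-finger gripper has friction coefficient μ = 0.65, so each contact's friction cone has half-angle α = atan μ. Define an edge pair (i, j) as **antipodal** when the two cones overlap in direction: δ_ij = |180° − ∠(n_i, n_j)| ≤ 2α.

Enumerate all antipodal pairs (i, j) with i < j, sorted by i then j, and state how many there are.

α = atan 0.65 = 33.02°;  2α = 66.05°
n_0 = (+0.6266, +0.7794)
n_1 = (-0.1792, +0.9838)
n_2 = (-0.9999, -0.0171)
n_3 = (-0.7047, -0.7095)
n_4 = (-0.3130, -0.9497)
n_5 = (+0.4114, -0.9115)
n_6 = (+0.9965, +0.0833)
  (0,1): δ = 130.88°  ·
  (0,2): δ = 50.22°  ✓
  (0,3): δ = 6.01°  ✓
  (0,4): δ = 20.55°  ✓
  (0,5): δ = 63.09°  ✓
  (0,6): δ = 133.57°  ·
  (1,2): δ = 99.34°  ·
  (1,3): δ = 55.12°  ✓
  (1,4): δ = 28.56°  ✓
  (1,5): δ = 13.97°  ✓
  (1,6): δ = 84.46°  ·
  (2,3): δ = 135.79°  ·
  (2,4): δ = 109.22°  ·
  (2,5): δ = 66.69°  ·
  (2,6): δ = 3.80°  ✓
  (3,4): δ = 153.44°  ·
  (3,5): δ = 110.91°  ·
  (3,6): δ = 40.42°  ✓
  (4,5): δ = 137.47°  ·
  (4,6): δ = 66.98°  ·
  (5,6): δ = 109.51°  ·
antipodal pairs: 9

count = 9; pairs: (0,2), (0,3), (0,4), (0,5), (1,3), (1,4), (1,5), (2,6), (3,6)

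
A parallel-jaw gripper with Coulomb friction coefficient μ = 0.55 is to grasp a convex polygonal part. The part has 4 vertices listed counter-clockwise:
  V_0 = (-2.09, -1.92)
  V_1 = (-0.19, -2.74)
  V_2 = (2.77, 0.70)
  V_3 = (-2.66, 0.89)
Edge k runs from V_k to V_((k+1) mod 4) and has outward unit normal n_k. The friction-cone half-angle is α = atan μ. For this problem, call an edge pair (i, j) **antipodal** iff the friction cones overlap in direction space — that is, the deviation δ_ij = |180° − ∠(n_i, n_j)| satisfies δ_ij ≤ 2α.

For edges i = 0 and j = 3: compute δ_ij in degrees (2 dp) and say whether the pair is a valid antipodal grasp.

δ = 124.81°, invalid

α = atan 0.55 = 28.81°;  2α = 57.62°
edge 0: e_0 = (+1.90, -0.82);  n_0 = (-0.3963, -0.9181)
edge 3: e_3 = (+0.57, -2.81);  n_3 = (-0.9800, -0.1988)
∠(n_0, n_3) = 55.19°
δ = |180° − 55.19°| = 124.81°
124.81° > 2α = 57.62°  →  invalid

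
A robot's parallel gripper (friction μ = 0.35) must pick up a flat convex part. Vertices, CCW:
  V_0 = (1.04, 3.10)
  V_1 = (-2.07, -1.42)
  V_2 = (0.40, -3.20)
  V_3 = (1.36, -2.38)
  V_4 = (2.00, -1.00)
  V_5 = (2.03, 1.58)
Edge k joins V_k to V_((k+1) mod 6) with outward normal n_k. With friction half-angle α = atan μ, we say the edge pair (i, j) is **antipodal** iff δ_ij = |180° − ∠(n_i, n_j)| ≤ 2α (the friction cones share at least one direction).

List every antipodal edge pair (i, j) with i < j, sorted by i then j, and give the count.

count = 4; pairs: (0,2), (0,3), (0,4), (1,5)

α = atan 0.35 = 19.29°;  2α = 38.58°
n_0 = (-0.8238, +0.5668)
n_1 = (-0.5847, -0.8113)
n_2 = (+0.6495, -0.7604)
n_3 = (+0.9072, -0.4207)
n_4 = (+0.9999, -0.0116)
n_5 = (+0.8379, +0.5458)
  (0,1): δ = 91.25°  ·
  (0,2): δ = 14.97°  ✓
  (0,3): δ = 9.65°  ✓
  (0,4): δ = 33.86°  ✓
  (0,5): δ = 67.61°  ·
  (1,2): δ = 103.72°  ·
  (1,3): δ = 79.10°  ·
  (1,4): δ = 54.89°  ·
  (1,5): δ = 21.14°  ✓
  (2,3): δ = 155.38°  ·
  (2,4): δ = 131.17°  ·
  (2,5): δ = 97.43°  ·
  (3,4): δ = 155.79°  ·
  (3,5): δ = 122.04°  ·
  (4,5): δ = 146.26°  ·
antipodal pairs: 4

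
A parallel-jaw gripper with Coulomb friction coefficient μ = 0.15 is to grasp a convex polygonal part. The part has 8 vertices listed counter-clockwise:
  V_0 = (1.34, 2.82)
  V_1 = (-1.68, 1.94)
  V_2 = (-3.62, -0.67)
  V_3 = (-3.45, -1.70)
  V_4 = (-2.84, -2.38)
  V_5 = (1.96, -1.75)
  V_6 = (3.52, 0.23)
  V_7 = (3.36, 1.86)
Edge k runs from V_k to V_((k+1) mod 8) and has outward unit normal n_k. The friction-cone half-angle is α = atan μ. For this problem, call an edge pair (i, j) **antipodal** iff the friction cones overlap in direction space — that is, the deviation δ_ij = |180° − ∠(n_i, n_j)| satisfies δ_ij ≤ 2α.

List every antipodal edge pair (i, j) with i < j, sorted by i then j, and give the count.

count = 3; pairs: (0,4), (1,5), (2,6)

α = atan 0.15 = 8.53°;  2α = 17.06°
n_0 = (-0.2798, +0.9601)
n_1 = (-0.8026, +0.5966)
n_2 = (-0.9867, -0.1628)
n_3 = (-0.7444, -0.6678)
n_4 = (+0.1301, -0.9915)
n_5 = (+0.7855, -0.6189)
n_6 = (+0.9952, +0.0977)
n_7 = (+0.4292, +0.9032)
  (0,1): δ = 142.87°  ·
  (0,2): δ = 96.87°  ·
  (0,3): δ = 64.35°  ·
  (0,4): δ = 8.77°  ✓
  (0,5): δ = 35.52°  ·
  (0,6): δ = 79.36°  ·
  (0,7): δ = 138.34°  ·
  (1,2): δ = 134.00°  ·
  (1,3): δ = 101.48°  ·
  (1,4): δ = 45.90°  ·
  (1,5): δ = 1.61°  ✓
  (1,6): δ = 42.23°  ·
  (1,7): δ = 101.20°  ·
  (2,3): δ = 147.48°  ·
  (2,4): δ = 91.89°  ·
  (2,5): δ = 47.61°  ·
  (2,6): δ = 3.77°  ✓
  (2,7): δ = 55.21°  ·
  (3,4): δ = 124.42°  ·
  (3,5): δ = 80.13°  ·
  (3,6): δ = 36.29°  ·
  (3,7): δ = 22.69°  ·
  (4,5): δ = 135.71°  ·
  (4,6): δ = 91.87°  ·
  (4,7): δ = 32.90°  ·
  (5,6): δ = 136.16°  ·
  (5,7): δ = 77.19°  ·
  (6,7): δ = 121.03°  ·
antipodal pairs: 3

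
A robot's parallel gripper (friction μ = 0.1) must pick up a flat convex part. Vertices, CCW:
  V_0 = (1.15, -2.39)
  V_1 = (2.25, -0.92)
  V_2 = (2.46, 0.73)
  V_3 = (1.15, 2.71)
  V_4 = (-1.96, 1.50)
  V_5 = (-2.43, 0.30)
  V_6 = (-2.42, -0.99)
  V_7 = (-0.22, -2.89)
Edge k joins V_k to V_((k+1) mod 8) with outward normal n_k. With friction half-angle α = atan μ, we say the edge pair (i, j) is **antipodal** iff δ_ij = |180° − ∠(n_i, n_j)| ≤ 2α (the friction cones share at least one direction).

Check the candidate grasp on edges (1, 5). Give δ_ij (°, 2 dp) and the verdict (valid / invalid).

α = atan 0.1 = 5.71°;  2α = 11.42°
edge 1: e_1 = (+0.21, +1.65);  n_1 = (+0.9920, -0.1263)
edge 5: e_5 = (+0.01, -1.29);  n_5 = (-1.0000, -0.0078)
∠(n_1, n_5) = 172.30°
δ = |180° − 172.30°| = 7.70°
7.70° ≤ 2α = 11.42°  →  valid

δ = 7.70°, valid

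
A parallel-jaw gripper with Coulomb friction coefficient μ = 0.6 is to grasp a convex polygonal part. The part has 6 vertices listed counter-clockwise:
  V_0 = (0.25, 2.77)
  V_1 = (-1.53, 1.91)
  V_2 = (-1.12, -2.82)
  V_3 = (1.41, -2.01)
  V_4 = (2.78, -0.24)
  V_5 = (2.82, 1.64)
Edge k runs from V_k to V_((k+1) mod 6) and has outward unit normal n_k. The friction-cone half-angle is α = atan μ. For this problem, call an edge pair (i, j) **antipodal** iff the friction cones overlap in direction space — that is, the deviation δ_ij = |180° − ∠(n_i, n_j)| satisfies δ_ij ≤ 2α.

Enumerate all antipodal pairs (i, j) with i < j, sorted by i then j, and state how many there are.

α = atan 0.6 = 30.96°;  2α = 61.93°
n_0 = (-0.4350, +0.9004)
n_1 = (-0.9963, -0.0864)
n_2 = (+0.3049, -0.9524)
n_3 = (+0.7908, -0.6121)
n_4 = (+0.9998, -0.0213)
n_5 = (+0.4025, +0.9154)
  (0,1): δ = 110.83°  ·
  (0,2): δ = 8.03°  ✓
  (0,3): δ = 26.47°  ✓
  (0,4): δ = 62.99°  ·
  (0,5): δ = 130.48°  ·
  (1,2): δ = 77.20°  ·
  (1,3): δ = 42.69°  ✓
  (1,4): δ = 6.17°  ✓
  (1,5): δ = 61.31°  ✓
  (2,3): δ = 145.49°  ·
  (2,4): δ = 108.97°  ·
  (2,5): δ = 41.49°  ✓
  (3,4): δ = 143.48°  ·
  (3,5): δ = 75.99°  ·
  (4,5): δ = 112.52°  ·
antipodal pairs: 6

count = 6; pairs: (0,2), (0,3), (1,3), (1,4), (1,5), (2,5)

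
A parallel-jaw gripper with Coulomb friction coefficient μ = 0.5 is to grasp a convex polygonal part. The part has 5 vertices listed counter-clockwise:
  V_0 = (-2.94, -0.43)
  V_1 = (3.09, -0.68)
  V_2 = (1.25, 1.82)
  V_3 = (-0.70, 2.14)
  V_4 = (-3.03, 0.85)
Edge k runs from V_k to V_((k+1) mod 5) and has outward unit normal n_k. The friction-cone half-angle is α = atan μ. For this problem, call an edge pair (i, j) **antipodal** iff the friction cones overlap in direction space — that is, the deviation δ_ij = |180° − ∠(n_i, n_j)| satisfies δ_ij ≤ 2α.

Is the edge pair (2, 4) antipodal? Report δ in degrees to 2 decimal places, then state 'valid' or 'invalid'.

δ = 76.66°, invalid

α = atan 0.5 = 26.57°;  2α = 53.13°
edge 2: e_2 = (-1.95, +0.32);  n_2 = (+0.1619, +0.9868)
edge 4: e_4 = (+0.09, -1.28);  n_4 = (-0.9975, -0.0701)
∠(n_2, n_4) = 103.34°
δ = |180° − 103.34°| = 76.66°
76.66° > 2α = 53.13°  →  invalid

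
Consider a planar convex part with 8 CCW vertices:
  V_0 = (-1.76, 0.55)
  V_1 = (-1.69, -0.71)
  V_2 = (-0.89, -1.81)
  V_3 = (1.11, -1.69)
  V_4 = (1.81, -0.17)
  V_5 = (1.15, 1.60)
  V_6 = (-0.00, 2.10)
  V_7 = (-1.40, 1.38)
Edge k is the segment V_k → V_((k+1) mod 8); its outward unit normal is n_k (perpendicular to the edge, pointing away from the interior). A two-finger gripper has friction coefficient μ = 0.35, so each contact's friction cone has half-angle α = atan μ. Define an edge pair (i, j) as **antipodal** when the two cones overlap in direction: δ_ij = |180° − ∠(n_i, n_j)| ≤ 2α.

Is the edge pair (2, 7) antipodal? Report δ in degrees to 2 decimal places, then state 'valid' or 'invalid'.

δ = 63.12°, invalid

α = atan 0.35 = 19.29°;  2α = 38.58°
edge 2: e_2 = (+2.00, +0.12);  n_2 = (+0.0599, -0.9982)
edge 7: e_7 = (-0.36, -0.83);  n_7 = (-0.9174, +0.3979)
∠(n_2, n_7) = 116.88°
δ = |180° − 116.88°| = 63.12°
63.12° > 2α = 38.58°  →  invalid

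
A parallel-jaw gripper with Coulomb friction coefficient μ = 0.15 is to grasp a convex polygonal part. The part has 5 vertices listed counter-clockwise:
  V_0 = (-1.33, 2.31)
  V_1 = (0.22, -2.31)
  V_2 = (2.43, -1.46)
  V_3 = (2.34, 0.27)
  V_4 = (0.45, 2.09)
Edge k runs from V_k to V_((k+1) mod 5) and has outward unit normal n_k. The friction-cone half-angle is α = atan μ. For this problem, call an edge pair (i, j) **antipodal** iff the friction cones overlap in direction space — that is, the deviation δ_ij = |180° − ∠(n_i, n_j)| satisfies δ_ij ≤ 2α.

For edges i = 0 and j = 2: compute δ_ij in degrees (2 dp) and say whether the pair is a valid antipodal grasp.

δ = 15.57°, valid

α = atan 0.15 = 8.53°;  2α = 17.06°
edge 0: e_0 = (+1.55, -4.62);  n_0 = (-0.9481, -0.3181)
edge 2: e_2 = (-0.09, +1.73);  n_2 = (+0.9986, +0.0520)
∠(n_0, n_2) = 164.43°
δ = |180° − 164.43°| = 15.57°
15.57° ≤ 2α = 17.06°  →  valid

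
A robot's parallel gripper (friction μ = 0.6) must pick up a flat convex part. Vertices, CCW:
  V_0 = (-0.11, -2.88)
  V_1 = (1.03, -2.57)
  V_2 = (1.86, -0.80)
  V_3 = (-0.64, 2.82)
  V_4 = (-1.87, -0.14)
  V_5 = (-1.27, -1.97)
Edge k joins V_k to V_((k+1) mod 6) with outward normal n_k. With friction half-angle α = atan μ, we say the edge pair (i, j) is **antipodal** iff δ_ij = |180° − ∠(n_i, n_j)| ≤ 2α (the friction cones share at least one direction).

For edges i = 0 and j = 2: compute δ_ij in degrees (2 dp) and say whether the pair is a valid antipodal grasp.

α = atan 0.6 = 30.96°;  2α = 61.93°
edge 0: e_0 = (+1.14, +0.31);  n_0 = (+0.2624, -0.9650)
edge 2: e_2 = (-2.50, +3.62);  n_2 = (+0.8228, +0.5683)
∠(n_0, n_2) = 109.42°
δ = |180° − 109.42°| = 70.58°
70.58° > 2α = 61.93°  →  invalid

δ = 70.58°, invalid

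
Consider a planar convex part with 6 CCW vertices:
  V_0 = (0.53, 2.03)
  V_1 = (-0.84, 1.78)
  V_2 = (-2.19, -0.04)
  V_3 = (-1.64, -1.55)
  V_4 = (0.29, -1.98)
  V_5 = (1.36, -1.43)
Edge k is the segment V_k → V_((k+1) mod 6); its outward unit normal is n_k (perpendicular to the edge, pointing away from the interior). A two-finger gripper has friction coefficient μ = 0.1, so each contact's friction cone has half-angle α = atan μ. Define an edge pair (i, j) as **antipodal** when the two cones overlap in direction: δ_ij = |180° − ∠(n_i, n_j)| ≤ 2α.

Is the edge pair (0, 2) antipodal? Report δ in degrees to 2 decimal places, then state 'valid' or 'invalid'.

δ = 80.33°, invalid

α = atan 0.1 = 5.71°;  2α = 11.42°
edge 0: e_0 = (-1.37, -0.25);  n_0 = (-0.1795, +0.9838)
edge 2: e_2 = (+0.55, -1.51);  n_2 = (-0.9396, -0.3422)
∠(n_0, n_2) = 99.67°
δ = |180° − 99.67°| = 80.33°
80.33° > 2α = 11.42°  →  invalid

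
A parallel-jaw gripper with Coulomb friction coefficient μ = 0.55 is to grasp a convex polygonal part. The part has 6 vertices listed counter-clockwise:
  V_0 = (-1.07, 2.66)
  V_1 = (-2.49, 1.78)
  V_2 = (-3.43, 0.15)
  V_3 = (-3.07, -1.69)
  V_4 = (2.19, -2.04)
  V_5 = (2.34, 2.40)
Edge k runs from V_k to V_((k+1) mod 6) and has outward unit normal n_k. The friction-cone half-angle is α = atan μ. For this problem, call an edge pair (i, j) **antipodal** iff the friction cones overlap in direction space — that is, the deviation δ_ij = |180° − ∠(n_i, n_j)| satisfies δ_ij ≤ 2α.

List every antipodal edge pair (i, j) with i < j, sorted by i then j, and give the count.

count = 5; pairs: (0,3), (0,4), (1,4), (2,4), (3,5)

α = atan 0.55 = 28.81°;  2α = 57.62°
n_0 = (-0.5268, +0.8500)
n_1 = (-0.8663, +0.4996)
n_2 = (-0.9814, -0.1920)
n_3 = (-0.0664, -0.9978)
n_4 = (+0.9994, -0.0338)
n_5 = (+0.0760, +0.9971)
  (0,1): δ = 151.76°  ·
  (0,2): δ = 110.72°  ·
  (0,3): δ = 35.59°  ✓
  (0,4): δ = 56.28°  ✓
  (0,5): δ = 143.85°  ·
  (1,2): δ = 138.96°  ·
  (1,3): δ = 63.84°  ·
  (1,4): δ = 28.04°  ✓
  (1,5): δ = 115.61°  ·
  (2,3): δ = 104.88°  ·
  (2,4): δ = 13.01°  ✓
  (2,5): δ = 74.57°  ·
  (3,4): δ = 88.13°  ·
  (3,5): δ = 0.55°  ✓
  (4,5): δ = 92.43°  ·
antipodal pairs: 5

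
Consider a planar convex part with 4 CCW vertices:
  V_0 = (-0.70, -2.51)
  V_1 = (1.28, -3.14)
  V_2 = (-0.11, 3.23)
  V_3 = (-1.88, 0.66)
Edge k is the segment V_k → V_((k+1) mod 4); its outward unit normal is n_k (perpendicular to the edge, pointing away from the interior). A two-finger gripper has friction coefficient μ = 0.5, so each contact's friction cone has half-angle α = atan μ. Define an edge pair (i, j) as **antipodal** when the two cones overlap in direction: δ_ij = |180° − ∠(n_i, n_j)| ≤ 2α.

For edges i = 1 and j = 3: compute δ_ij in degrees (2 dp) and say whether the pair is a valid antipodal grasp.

α = atan 0.5 = 26.57°;  2α = 53.13°
edge 1: e_1 = (-1.39, +6.37);  n_1 = (+0.9770, +0.2132)
edge 3: e_3 = (+1.18, -3.17);  n_3 = (-0.9372, -0.3489)
∠(n_1, n_3) = 171.89°
δ = |180° − 171.89°| = 8.11°
8.11° ≤ 2α = 53.13°  →  valid

δ = 8.11°, valid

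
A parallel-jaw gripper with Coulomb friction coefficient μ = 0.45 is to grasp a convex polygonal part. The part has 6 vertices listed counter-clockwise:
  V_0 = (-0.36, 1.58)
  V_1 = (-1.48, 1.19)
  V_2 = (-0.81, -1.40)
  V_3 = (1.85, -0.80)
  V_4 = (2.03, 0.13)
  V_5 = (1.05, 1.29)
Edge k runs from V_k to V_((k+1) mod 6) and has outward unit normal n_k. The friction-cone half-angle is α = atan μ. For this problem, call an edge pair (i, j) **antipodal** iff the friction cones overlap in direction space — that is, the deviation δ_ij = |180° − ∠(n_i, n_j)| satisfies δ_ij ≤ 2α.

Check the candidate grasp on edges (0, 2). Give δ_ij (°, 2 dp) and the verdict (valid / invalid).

α = atan 0.45 = 24.23°;  2α = 48.46°
edge 0: e_0 = (-1.12, -0.39);  n_0 = (-0.3288, +0.9444)
edge 2: e_2 = (+2.66, +0.60);  n_2 = (+0.2200, -0.9755)
∠(n_0, n_2) = 173.51°
δ = |180° − 173.51°| = 6.49°
6.49° ≤ 2α = 48.46°  →  valid

δ = 6.49°, valid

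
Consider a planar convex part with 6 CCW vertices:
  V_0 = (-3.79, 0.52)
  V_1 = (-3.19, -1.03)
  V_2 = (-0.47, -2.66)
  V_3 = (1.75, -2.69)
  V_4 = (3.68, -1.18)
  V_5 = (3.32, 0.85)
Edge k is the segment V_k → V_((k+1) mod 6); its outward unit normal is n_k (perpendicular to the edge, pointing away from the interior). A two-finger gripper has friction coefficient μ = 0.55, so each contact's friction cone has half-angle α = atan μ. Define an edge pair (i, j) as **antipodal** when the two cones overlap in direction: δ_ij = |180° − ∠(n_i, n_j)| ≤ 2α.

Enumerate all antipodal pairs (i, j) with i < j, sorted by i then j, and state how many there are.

count = 5; pairs: (0,4), (1,4), (1,5), (2,5), (3,5)

α = atan 0.55 = 28.81°;  2α = 57.62°
n_0 = (-0.9326, -0.3610)
n_1 = (-0.5140, -0.8578)
n_2 = (-0.0135, -0.9999)
n_3 = (+0.6162, -0.7876)
n_4 = (+0.9846, +0.1746)
n_5 = (-0.0464, +0.9989)
  (0,1): δ = 142.09°  ·
  (0,2): δ = 111.94°  ·
  (0,3): δ = 73.12°  ·
  (0,4): δ = 11.10°  ✓
  (0,5): δ = 71.50°  ·
  (1,2): δ = 149.84°  ·
  (1,3): δ = 111.03°  ·
  (1,4): δ = 49.01°  ✓
  (1,5): δ = 33.59°  ✓
  (2,3): δ = 141.19°  ·
  (2,4): δ = 79.17°  ·
  (2,5): δ = 3.43°  ✓
  (3,4): δ = 117.98°  ·
  (3,5): δ = 35.38°  ✓
  (4,5): δ = 97.40°  ·
antipodal pairs: 5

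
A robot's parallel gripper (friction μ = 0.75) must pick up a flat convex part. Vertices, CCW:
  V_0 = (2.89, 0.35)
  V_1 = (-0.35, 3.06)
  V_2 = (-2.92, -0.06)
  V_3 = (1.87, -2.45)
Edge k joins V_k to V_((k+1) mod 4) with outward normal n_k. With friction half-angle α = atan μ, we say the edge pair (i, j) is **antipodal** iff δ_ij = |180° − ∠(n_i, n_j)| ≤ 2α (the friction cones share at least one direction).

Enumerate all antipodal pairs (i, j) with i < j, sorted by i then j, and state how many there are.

count = 2; pairs: (0,2), (1,3)

α = atan 0.75 = 36.87°;  2α = 73.74°
n_0 = (+0.6416, +0.7671)
n_1 = (-0.7719, +0.6358)
n_2 = (-0.4465, -0.8948)
n_3 = (+0.9396, -0.3423)
  (0,1): δ = 89.57°  ·
  (0,2): δ = 13.39°  ✓
  (0,3): δ = 109.89°  ·
  (1,2): δ = 77.04°  ·
  (1,3): δ = 19.46°  ✓
  (2,3): δ = 83.50°  ·
antipodal pairs: 2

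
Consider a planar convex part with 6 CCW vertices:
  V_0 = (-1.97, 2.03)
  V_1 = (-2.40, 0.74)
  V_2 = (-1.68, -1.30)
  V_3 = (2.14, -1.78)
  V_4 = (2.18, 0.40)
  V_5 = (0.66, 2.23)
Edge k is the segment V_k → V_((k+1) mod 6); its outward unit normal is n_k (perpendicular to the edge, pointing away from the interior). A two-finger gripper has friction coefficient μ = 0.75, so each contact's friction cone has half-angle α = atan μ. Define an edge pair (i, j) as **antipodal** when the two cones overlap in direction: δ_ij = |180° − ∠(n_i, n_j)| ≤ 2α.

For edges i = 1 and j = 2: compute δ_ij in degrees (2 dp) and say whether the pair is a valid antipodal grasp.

δ = 116.60°, invalid

α = atan 0.75 = 36.87°;  2α = 73.74°
edge 1: e_1 = (+0.72, -2.04);  n_1 = (-0.9430, -0.3328)
edge 2: e_2 = (+3.82, -0.48);  n_2 = (-0.1247, -0.9922)
∠(n_1, n_2) = 63.40°
δ = |180° − 63.40°| = 116.60°
116.60° > 2α = 73.74°  →  invalid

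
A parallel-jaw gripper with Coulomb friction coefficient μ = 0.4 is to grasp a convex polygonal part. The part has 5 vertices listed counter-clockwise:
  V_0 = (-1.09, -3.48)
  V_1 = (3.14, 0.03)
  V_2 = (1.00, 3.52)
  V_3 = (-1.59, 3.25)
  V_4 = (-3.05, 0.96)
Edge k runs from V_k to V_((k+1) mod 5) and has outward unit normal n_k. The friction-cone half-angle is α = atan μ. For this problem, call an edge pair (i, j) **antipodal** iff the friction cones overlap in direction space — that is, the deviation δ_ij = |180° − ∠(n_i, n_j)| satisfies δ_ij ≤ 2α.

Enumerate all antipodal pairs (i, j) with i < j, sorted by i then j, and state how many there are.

count = 3; pairs: (0,2), (0,3), (1,4)

α = atan 0.4 = 21.80°;  2α = 43.60°
n_0 = (+0.6386, -0.7696)
n_1 = (+0.8525, +0.5227)
n_2 = (-0.1037, +0.9946)
n_3 = (-0.8432, +0.5376)
n_4 = (-0.9148, -0.4038)
  (0,1): δ = 98.17°  ·
  (0,2): δ = 33.73°  ✓
  (0,3): δ = 17.79°  ✓
  (0,4): δ = 74.13°  ·
  (1,2): δ = 115.56°  ·
  (1,3): δ = 64.04°  ·
  (1,4): δ = 7.70°  ✓
  (2,3): δ = 128.47°  ·
  (2,4): δ = 72.13°  ·
  (3,4): δ = 123.66°  ·
antipodal pairs: 3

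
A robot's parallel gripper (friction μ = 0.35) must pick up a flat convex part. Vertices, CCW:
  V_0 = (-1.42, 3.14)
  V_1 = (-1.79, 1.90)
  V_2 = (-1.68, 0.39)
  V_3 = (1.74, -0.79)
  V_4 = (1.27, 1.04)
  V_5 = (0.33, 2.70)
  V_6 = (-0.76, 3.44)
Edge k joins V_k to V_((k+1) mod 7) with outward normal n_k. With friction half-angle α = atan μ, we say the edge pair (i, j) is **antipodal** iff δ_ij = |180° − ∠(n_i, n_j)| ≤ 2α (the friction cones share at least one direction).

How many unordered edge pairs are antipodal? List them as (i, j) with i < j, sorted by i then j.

α = atan 0.35 = 19.29°;  2α = 38.58°
n_0 = (-0.9583, +0.2859)
n_1 = (-0.9974, -0.0727)
n_2 = (-0.3262, -0.9453)
n_3 = (+0.9686, +0.2488)
n_4 = (+0.8702, +0.4927)
n_5 = (+0.5617, +0.8273)
n_6 = (-0.4138, +0.9104)
  (0,1): δ = 159.22°  ·
  (0,2): δ = 92.42°  ·
  (0,3): δ = 31.02°  ✓
  (0,4): δ = 46.14°  ·
  (0,5): δ = 72.44°  ·
  (0,6): δ = 131.06°  ·
  (1,2): δ = 113.20°  ·
  (1,3): δ = 10.24°  ✓
  (1,4): δ = 25.35°  ✓
  (1,5): δ = 51.66°  ·
  (1,6): δ = 110.28°  ·
  (2,3): δ = 56.56°  ·
  (2,4): δ = 41.44°  ·
  (2,5): δ = 15.14°  ✓
  (2,6): δ = 43.48°  ·
  (3,4): δ = 164.88°  ·
  (3,5): δ = 138.58°  ·
  (3,6): δ = 79.96°  ·
  (4,5): δ = 153.69°  ·
  (4,6): δ = 95.08°  ·
  (5,6): δ = 121.38°  ·
antipodal pairs: 4

count = 4; pairs: (0,3), (1,3), (1,4), (2,5)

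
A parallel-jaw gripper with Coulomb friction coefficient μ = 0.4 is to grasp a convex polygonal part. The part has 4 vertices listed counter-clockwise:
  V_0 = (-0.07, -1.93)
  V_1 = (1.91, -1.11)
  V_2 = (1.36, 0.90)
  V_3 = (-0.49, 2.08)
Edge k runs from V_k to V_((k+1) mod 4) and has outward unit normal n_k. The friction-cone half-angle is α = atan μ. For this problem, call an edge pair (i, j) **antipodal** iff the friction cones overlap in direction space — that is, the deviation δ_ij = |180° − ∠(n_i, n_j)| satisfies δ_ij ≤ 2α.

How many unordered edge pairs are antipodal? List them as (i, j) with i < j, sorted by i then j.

count = 1; pairs: (1,3)

α = atan 0.4 = 21.80°;  2α = 43.60°
n_0 = (+0.3826, -0.9239)
n_1 = (+0.9645, +0.2639)
n_2 = (+0.5378, +0.8431)
n_3 = (-0.9946, -0.1042)
  (0,1): δ = 97.19°  ·
  (0,2): δ = 55.03°  ·
  (0,3): δ = 73.48°  ·
  (1,2): δ = 137.83°  ·
  (1,3): δ = 9.32°  ✓
  (2,3): δ = 51.49°  ·
antipodal pairs: 1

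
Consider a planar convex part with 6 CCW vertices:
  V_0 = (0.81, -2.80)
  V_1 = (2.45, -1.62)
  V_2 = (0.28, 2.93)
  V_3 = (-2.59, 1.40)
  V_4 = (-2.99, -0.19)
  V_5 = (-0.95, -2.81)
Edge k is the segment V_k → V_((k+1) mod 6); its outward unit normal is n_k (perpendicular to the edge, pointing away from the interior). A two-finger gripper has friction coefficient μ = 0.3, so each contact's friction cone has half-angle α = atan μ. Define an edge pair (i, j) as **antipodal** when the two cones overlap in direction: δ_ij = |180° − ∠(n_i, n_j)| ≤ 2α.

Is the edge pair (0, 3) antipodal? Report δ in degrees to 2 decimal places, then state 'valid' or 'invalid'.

δ = 40.14°, invalid

α = atan 0.3 = 16.70°;  2α = 33.40°
edge 0: e_0 = (+1.64, +1.18);  n_0 = (+0.5840, -0.8117)
edge 3: e_3 = (-0.40, -1.59);  n_3 = (-0.9698, +0.2440)
∠(n_0, n_3) = 139.86°
δ = |180° − 139.86°| = 40.14°
40.14° > 2α = 33.40°  →  invalid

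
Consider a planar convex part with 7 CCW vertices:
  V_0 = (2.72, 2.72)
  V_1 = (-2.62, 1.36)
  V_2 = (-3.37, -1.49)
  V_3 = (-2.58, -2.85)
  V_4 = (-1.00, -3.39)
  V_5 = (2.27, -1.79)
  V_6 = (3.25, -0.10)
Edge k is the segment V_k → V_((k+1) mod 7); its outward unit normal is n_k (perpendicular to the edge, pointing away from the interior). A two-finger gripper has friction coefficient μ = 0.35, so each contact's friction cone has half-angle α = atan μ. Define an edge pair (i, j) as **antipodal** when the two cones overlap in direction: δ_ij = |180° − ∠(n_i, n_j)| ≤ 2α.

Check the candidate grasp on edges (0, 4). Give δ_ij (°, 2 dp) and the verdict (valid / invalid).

α = atan 0.35 = 19.29°;  2α = 38.58°
edge 0: e_0 = (-5.34, -1.36);  n_0 = (-0.2468, +0.9691)
edge 4: e_4 = (+3.27, +1.60);  n_4 = (+0.4395, -0.8982)
∠(n_0, n_4) = 168.22°
δ = |180° − 168.22°| = 11.78°
11.78° ≤ 2α = 38.58°  →  valid

δ = 11.78°, valid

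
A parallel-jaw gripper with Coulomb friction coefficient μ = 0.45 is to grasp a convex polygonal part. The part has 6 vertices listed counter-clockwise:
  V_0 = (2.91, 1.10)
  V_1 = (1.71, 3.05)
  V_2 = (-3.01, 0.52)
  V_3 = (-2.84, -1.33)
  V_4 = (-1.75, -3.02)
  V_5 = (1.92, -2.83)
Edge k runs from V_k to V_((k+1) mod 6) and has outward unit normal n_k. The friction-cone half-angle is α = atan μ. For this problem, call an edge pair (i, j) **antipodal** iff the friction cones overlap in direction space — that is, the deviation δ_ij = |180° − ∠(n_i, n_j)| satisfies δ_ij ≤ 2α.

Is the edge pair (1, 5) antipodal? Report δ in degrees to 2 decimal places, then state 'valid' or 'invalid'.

α = atan 0.45 = 24.23°;  2α = 48.46°
edge 1: e_1 = (-4.72, -2.53);  n_1 = (-0.4724, +0.8814)
edge 5: e_5 = (+0.99, +3.93);  n_5 = (+0.9697, -0.2443)
∠(n_1, n_5) = 132.33°
δ = |180° − 132.33°| = 47.67°
47.67° ≤ 2α = 48.46°  →  valid

δ = 47.67°, valid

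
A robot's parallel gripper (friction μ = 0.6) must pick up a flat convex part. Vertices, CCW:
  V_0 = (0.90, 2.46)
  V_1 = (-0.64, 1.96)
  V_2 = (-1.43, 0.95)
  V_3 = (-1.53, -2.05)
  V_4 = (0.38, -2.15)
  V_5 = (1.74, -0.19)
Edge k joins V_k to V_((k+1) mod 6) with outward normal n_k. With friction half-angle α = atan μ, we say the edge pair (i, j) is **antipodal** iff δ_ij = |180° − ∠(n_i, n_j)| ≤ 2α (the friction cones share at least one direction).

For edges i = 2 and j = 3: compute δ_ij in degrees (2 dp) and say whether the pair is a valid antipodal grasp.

α = atan 0.6 = 30.96°;  2α = 61.93°
edge 2: e_2 = (-0.10, -3.00);  n_2 = (-0.9994, +0.0333)
edge 3: e_3 = (+1.91, -0.10);  n_3 = (-0.0523, -0.9986)
∠(n_2, n_3) = 88.91°
δ = |180° − 88.91°| = 91.09°
91.09° > 2α = 61.93°  →  invalid

δ = 91.09°, invalid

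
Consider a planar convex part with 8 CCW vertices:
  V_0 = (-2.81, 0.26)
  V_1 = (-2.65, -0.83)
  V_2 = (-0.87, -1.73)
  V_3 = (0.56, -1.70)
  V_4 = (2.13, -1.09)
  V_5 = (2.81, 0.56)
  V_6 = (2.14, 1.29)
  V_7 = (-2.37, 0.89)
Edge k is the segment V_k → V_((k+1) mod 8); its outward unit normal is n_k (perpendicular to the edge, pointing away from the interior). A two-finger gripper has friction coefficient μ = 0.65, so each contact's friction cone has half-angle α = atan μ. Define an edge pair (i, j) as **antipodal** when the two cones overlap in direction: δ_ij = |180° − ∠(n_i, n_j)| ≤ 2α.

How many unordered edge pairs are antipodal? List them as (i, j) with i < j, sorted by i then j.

count = 11; pairs: (0,4), (0,5), (1,5), (1,6), (2,5), (2,6), (2,7), (3,6), (3,7), (4,6), (4,7)

α = atan 0.65 = 33.02°;  2α = 66.05°
n_0 = (-0.9894, -0.1452)
n_1 = (-0.4512, -0.8924)
n_2 = (+0.0210, -0.9998)
n_3 = (+0.3622, -0.9321)
n_4 = (+0.9246, -0.3810)
n_5 = (+0.7367, +0.6762)
n_6 = (-0.0883, +0.9961)
n_7 = (-0.8198, +0.5726)
  (0,1): δ = 125.17°  ·
  (0,2): δ = 97.15°  ·
  (0,3): δ = 77.12°  ·
  (0,4): δ = 30.75°  ✓
  (0,5): δ = 34.20°  ✓
  (0,6): δ = 86.72°  ·
  (0,7): δ = 136.72°  ·
  (1,2): δ = 151.98°  ·
  (1,3): δ = 131.95°  ·
  (1,4): δ = 85.58°  ·
  (1,5): δ = 20.63°  ✓
  (1,6): δ = 31.89°  ✓
  (1,7): δ = 81.89°  ·
  (2,3): δ = 159.97°  ·
  (2,4): δ = 113.60°  ·
  (2,5): δ = 48.66°  ✓
  (2,6): δ = 3.87°  ✓
  (2,7): δ = 53.87°  ✓
  (3,4): δ = 133.63°  ·
  (3,5): δ = 68.69°  ·
  (3,6): δ = 16.16°  ✓
  (3,7): δ = 33.84°  ✓
  (4,5): δ = 115.06°  ·
  (4,6): δ = 62.53°  ✓
  (4,7): δ = 12.53°  ✓
  (5,6): δ = 127.48°  ·
  (5,7): δ = 77.48°  ·
  (6,7): δ = 130.00°  ·
antipodal pairs: 11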